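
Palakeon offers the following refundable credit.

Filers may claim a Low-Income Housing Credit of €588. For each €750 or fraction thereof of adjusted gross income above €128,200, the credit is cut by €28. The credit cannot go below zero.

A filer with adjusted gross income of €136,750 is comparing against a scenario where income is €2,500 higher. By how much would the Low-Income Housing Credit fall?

€84

At €136,750 — income exceeds €128,200 by €8,550, which is 12 full-or-partial €750 increments; reduction = 12 × €28 = €336, leaving €252.
At €139,250 — income exceeds €128,200 by €11,050, which is 15 full-or-partial €750 increments; reduction = 15 × €28 = €420, leaving €168.
Lost: €252 − €168 = €84.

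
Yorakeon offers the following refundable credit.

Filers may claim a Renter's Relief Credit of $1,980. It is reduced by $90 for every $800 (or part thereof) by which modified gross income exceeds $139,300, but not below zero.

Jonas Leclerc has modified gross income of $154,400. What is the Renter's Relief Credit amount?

$270

Renter's Relief Credit: income exceeds $139,300 by $15,100, which is 19 full-or-partial $800 increments; reduction = 19 × $90 = $1,710, leaving $270.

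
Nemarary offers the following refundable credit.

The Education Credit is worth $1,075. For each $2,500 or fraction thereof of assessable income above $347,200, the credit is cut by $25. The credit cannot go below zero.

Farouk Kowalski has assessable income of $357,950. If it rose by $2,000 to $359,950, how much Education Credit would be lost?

At $357,950 — income exceeds $347,200 by $10,750, which is 5 full-or-partial $2,500 increments; reduction = 5 × $25 = $125, leaving $950.
At $359,950 — income exceeds $347,200 by $12,750, which is 6 full-or-partial $2,500 increments; reduction = 6 × $25 = $150, leaving $925.
Lost: $950 − $925 = $25.

$25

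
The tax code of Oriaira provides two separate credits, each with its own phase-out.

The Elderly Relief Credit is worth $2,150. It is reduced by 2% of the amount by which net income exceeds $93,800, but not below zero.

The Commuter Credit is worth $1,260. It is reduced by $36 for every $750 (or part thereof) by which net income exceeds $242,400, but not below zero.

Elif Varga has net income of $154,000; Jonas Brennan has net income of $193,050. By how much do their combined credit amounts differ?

Elif ($154,000): Elderly Relief Credit: 2% of the $60,200 excess over $93,800 is $1,204; credit = $2,150 − $1,204 = $946. Commuter Credit: $154,000 is at or below the $242,400 threshold, so the full $1,260 applies. total $946 + $1,260 = $2,206
Jonas ($193,050): Elderly Relief Credit: 2% of the $99,250 excess over $93,800 is $1,985; credit = $2,150 − $1,985 = $165. Commuter Credit: $193,050 is at or below the $242,400 threshold, so the full $1,260 applies. total $165 + $1,260 = $1,425
Difference: |$2,206 − $1,425| = $781.

$781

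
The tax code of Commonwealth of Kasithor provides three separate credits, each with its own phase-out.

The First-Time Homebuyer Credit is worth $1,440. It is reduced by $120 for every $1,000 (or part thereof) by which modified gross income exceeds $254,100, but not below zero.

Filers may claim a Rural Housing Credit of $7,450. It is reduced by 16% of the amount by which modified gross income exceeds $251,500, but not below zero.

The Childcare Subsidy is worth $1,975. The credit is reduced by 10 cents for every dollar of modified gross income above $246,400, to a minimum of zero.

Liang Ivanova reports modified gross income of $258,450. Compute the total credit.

First-Time Homebuyer Credit: income exceeds $254,100 by $4,350, which is 5 full-or-partial $1,000 increments; reduction = 5 × $120 = $600, leaving $840.
Rural Housing Credit: 16% of the $6,950 excess over $251,500 is $1,112; credit = $7,450 − $1,112 = $6,338.
Childcare Subsidy: 10% of the $12,050 excess over $246,400 is $1,205; credit = $1,975 − $1,205 = $770.
Total: $840 + $6,338 + $770 = $7,948.

$7,948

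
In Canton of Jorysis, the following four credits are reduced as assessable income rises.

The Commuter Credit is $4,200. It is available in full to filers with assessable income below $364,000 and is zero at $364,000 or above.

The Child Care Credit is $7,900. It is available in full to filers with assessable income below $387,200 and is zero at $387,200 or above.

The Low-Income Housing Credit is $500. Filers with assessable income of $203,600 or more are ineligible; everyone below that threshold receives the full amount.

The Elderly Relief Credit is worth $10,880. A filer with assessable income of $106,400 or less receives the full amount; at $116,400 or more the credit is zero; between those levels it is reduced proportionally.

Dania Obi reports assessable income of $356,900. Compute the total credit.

$12,100

Commuter Credit: $356,900 is below the $364,000 cutoff, so the full $4,200 applies.
Child Care Credit: $356,900 is below the $387,200 cutoff, so the full $7,900 applies.
Low-Income Housing Credit: $356,900 meets or exceeds the $203,600 cutoff, so the credit is $0.
Elderly Relief Credit: $356,900 is at or above $116,400, so the credit is $0.
Total: $4,200 + $7,900 + $0 + $0 = $12,100.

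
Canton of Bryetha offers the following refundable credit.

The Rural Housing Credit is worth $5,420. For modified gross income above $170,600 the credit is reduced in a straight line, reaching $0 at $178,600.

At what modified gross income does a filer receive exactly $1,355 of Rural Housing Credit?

$1,355 is 1,355/5,420 of the full $5,420, so 4,065/5,420 of the $8,000 range has been used: income = $170,600 + $8,000 × 4,065/5,420 = $176,600.

$176,600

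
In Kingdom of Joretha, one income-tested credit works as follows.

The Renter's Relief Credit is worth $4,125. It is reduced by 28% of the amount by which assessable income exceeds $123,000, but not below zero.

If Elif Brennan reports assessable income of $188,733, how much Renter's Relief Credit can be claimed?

Renter's Relief Credit: 28% of the $65,733 excess over $123,000 is $18,405.24 ≥ base, so the credit is $0.

$0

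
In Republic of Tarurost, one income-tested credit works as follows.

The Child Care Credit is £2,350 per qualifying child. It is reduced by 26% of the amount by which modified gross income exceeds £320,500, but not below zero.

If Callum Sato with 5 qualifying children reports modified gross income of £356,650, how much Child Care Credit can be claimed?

£2,351

Child Care Credit: base = 5 × £2,350 = £11,750. 26% of the £36,150 excess over £320,500 is £9,399; credit = £11,750 − £9,399 = £2,351.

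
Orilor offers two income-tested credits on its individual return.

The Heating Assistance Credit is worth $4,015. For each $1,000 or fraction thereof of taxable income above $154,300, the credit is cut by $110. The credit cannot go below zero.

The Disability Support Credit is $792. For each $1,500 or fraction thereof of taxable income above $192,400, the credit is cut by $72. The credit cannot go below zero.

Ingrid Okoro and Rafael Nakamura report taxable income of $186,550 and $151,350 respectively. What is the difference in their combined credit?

$3,630

Ingrid ($186,550): Heating Assistance Credit: income exceeds $154,300 by $32,250, which is 33 full-or-partial $1,000 increments; reduction = 33 × $110 = $3,630, leaving $385. Disability Support Credit: $186,550 is at or below the $192,400 threshold, so the full $792 applies. total $385 + $792 = $1,177
Rafael ($151,350): Heating Assistance Credit: $151,350 is at or below the $154,300 threshold, so the full $4,015 applies. Disability Support Credit: $151,350 is at or below the $192,400 threshold, so the full $792 applies. total $4,015 + $792 = $4,807
Difference: |$1,177 − $4,807| = $3,630.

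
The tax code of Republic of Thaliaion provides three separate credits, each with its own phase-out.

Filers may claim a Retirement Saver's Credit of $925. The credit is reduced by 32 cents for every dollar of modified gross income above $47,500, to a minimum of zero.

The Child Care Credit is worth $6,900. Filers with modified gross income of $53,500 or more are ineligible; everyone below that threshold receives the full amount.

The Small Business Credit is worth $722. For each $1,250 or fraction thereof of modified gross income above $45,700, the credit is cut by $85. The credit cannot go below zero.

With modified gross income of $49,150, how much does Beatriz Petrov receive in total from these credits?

$7,764

Retirement Saver's Credit: 32% of the $1,650 excess over $47,500 is $528; credit = $925 − $528 = $397.
Child Care Credit: $49,150 is below the $53,500 cutoff, so the full $6,900 applies.
Small Business Credit: income exceeds $45,700 by $3,450, which is 3 full-or-partial $1,250 increments; reduction = 3 × $85 = $255, leaving $467.
Total: $397 + $6,900 + $467 = $7,764.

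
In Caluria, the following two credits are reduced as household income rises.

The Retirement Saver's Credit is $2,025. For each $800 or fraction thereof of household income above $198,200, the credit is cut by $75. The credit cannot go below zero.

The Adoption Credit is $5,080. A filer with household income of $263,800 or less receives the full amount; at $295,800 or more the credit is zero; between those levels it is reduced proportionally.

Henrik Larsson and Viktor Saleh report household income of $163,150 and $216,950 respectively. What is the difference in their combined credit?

$1,800

Henrik ($163,150): Retirement Saver's Credit: $163,150 is at or below the $198,200 threshold, so the full $2,025 applies. Adoption Credit: $163,150 is at or below the $263,800 threshold, so the full $5,080 applies. total $2,025 + $5,080 = $7,105
Viktor ($216,950): Retirement Saver's Credit: income exceeds $198,200 by $18,750, which is 24 full-or-partial $800 increments; reduction = 24 × $75 = $1,800, leaving $225. Adoption Credit: $216,950 is at or below the $263,800 threshold, so the full $5,080 applies. total $225 + $5,080 = $5,305
Difference: |$7,105 − $5,305| = $1,800.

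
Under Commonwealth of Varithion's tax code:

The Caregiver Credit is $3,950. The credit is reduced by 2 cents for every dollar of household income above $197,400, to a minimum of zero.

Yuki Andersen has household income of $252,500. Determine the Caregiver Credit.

$2,848

Caregiver Credit: 2% of the $55,100 excess over $197,400 is $1,102; credit = $3,950 − $1,102 = $2,848.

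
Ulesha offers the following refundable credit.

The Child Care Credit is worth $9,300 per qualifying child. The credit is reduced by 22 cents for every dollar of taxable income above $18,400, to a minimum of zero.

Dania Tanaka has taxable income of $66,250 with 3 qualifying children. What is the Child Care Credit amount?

$17,373

Child Care Credit: base = 3 × $9,300 = $27,900. 22% of the $47,850 excess over $18,400 is $10,527; credit = $27,900 − $10,527 = $17,373.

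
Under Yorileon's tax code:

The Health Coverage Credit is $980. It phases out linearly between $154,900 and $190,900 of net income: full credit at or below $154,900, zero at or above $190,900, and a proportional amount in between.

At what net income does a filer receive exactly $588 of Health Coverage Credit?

$588 is 588/980 of the full $980, so 392/980 of the $36,000 range has been used: income = $154,900 + $36,000 × 392/980 = $169,300.

$169,300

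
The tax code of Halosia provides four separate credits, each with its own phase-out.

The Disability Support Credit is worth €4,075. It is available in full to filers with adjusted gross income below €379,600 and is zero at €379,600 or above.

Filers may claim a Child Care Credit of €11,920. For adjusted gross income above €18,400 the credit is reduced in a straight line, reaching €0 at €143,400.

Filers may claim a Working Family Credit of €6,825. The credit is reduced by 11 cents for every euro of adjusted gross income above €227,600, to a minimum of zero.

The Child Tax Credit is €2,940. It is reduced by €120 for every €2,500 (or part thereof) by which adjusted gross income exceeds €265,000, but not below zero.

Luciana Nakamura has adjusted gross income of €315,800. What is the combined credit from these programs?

€4,495

Disability Support Credit: €315,800 is below the €379,600 cutoff, so the full €4,075 applies.
Child Care Credit: €315,800 is at or above €143,400, so the credit is €0.
Working Family Credit: 11% of the €88,200 excess over €227,600 is €9,702 ≥ base, so the credit is €0.
Child Tax Credit: income exceeds €265,000 by €50,800, which is 21 full-or-partial €2,500 increments; reduction = 21 × €120 = €2,520, leaving €420.
Total: €4,075 + €0 + €0 + €420 = €4,495.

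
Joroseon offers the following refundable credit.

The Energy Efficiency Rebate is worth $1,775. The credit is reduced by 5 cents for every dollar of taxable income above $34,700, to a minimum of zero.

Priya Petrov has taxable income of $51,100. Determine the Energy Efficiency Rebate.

$955

Energy Efficiency Rebate: 5% of the $16,400 excess over $34,700 is $820; credit = $1,775 − $820 = $955.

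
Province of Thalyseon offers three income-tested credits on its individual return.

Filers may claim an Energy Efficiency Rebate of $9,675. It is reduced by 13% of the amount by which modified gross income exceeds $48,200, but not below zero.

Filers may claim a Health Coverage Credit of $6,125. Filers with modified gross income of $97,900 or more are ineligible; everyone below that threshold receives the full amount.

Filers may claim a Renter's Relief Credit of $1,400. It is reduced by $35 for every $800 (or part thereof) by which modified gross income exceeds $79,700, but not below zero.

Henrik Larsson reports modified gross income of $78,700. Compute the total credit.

Energy Efficiency Rebate: 13% of the $30,500 excess over $48,200 is $3,965; credit = $9,675 − $3,965 = $5,710.
Health Coverage Credit: $78,700 is below the $97,900 cutoff, so the full $6,125 applies.
Renter's Relief Credit: $78,700 is at or below the $79,700 threshold, so the full $1,400 applies.
Total: $5,710 + $6,125 + $1,400 = $13,235.

$13,235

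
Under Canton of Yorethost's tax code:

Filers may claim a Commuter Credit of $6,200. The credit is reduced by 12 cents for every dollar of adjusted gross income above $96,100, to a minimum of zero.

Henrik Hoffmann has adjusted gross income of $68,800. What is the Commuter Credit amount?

$6,200

Commuter Credit: $68,800 is at or below the $96,100 threshold, so the full $6,200 applies.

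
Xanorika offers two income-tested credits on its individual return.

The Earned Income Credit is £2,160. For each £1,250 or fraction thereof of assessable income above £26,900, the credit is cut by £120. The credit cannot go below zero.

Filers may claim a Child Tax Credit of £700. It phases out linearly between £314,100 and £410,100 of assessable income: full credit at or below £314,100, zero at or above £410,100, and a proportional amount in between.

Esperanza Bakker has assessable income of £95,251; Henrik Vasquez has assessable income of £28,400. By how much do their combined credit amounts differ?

Esperanza (£95,251): Earned Income Credit: income exceeds £26,900 by £68,351 → 55 increments × £120 = £6,600 ≥ base, so the credit is £0. Child Tax Credit: £95,251 is at or below the £314,100 threshold, so the full £700 applies. total £0 + £700 = £700
Henrik (£28,400): Earned Income Credit: income exceeds £26,900 by £1,500, which is 2 full-or-partial £1,250 increments; reduction = 2 × £120 = £240, leaving £1,920. Child Tax Credit: £28,400 is at or below the £314,100 threshold, so the full £700 applies. total £1,920 + £700 = £2,620
Difference: |£700 − £2,620| = £1,920.

£1,920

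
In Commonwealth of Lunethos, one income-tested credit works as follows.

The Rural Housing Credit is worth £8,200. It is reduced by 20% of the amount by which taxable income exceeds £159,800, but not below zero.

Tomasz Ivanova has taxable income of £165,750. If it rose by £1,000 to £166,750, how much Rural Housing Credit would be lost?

£200

At £165,750 — 20% of the £5,950 excess over £159,800 is £1,190; credit = £8,200 − £1,190 = £7,010.
At £166,750 — 20% of the £6,950 excess over £159,800 is £1,390; credit = £8,200 − £1,390 = £6,810.
Lost: £7,010 − £6,810 = £200.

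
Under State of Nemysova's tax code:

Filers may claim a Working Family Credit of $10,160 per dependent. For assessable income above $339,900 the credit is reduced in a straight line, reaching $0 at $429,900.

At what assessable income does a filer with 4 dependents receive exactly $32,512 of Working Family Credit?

Full credit = 4 × $10,160 = $40,640.
$32,512 is 32,512/40,640 of the full $40,640, so 8,128/40,640 of the $90,000 range has been used: income = $339,900 + $90,000 × 8,128/40,640 = $357,900.

$357,900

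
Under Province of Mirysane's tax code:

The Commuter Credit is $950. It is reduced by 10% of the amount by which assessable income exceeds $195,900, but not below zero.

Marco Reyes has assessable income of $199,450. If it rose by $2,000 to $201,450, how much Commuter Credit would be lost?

$200

At $199,450 — 10% of the $3,550 excess over $195,900 is $355; credit = $950 − $355 = $595.
At $201,450 — 10% of the $5,550 excess over $195,900 is $555; credit = $950 − $555 = $395.
Lost: $595 − $395 = $200.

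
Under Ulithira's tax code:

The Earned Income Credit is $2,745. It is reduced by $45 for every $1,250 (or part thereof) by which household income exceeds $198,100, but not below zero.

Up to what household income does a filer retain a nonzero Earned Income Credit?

$273,100

After 60 increments the reduction is 60 × $45 = $2,700, leaving $45; one more increment wipes it out. Increment 60 ends at excess 60 × $1,250 = $75,000, so the highest qualifying income is $198,100 + $75,000 = $273,100.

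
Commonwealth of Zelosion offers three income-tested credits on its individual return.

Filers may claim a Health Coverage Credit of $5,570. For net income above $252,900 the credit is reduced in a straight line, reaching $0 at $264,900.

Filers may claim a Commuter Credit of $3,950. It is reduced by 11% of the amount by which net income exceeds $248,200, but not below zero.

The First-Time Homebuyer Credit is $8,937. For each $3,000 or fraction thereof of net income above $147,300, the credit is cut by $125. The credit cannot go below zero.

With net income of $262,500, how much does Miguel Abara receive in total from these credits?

$7,553

Health Coverage Credit: $262,500 is $9,600 into a $12,000 phase-out range, leaving 2,400/12,000 of the credit: $5,570 × 2,400/12,000 = $1,114.
Commuter Credit: 11% of the $14,300 excess over $248,200 is $1,573; credit = $3,950 − $1,573 = $2,377.
First-Time Homebuyer Credit: income exceeds $147,300 by $115,200, which is 39 full-or-partial $3,000 increments; reduction = 39 × $125 = $4,875, leaving $4,062.
Total: $1,114 + $2,377 + $4,062 = $7,553.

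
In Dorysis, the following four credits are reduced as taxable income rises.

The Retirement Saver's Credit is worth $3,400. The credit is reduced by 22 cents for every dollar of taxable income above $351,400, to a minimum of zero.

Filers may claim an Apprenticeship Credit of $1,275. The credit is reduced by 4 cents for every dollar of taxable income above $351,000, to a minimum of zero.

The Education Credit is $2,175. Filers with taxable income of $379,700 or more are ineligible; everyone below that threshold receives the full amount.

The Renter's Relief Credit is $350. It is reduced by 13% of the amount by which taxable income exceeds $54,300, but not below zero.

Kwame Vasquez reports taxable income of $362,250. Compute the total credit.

Retirement Saver's Credit: 22% of the $10,850 excess over $351,400 is $2,387; credit = $3,400 − $2,387 = $1,013.
Apprenticeship Credit: 4% of the $11,250 excess over $351,000 is $450; credit = $1,275 − $450 = $825.
Education Credit: $362,250 is below the $379,700 cutoff, so the full $2,175 applies.
Renter's Relief Credit: 13% of the $307,950 excess over $54,300 is $40,033.50 ≥ base, so the credit is $0.
Total: $1,013 + $825 + $2,175 + $0 = $4,013.

$4,013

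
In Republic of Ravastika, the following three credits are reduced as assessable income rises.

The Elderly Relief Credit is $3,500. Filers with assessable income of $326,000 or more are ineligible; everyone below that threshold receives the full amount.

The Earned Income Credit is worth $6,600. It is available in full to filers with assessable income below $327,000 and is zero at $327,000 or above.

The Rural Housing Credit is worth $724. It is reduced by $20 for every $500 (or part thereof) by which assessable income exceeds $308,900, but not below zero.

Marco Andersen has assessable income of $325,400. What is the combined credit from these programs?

Elderly Relief Credit: $325,400 is below the $326,000 cutoff, so the full $3,500 applies.
Earned Income Credit: $325,400 is below the $327,000 cutoff, so the full $6,600 applies.
Rural Housing Credit: income exceeds $308,900 by $16,500, which is 33 full-or-partial $500 increments; reduction = 33 × $20 = $660, leaving $64.
Total: $3,500 + $6,600 + $64 = $10,164.

$10,164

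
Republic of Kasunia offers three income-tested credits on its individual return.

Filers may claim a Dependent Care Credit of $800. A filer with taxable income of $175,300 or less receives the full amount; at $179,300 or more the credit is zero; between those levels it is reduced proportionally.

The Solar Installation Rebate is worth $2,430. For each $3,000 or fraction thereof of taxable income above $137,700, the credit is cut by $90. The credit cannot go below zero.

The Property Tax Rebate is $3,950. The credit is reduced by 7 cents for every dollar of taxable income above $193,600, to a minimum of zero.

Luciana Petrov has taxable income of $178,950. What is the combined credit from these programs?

$5,190

Dependent Care Credit: $178,950 is $3,650 into a $4,000 phase-out range, leaving 350/4,000 of the credit: $800 × 350/4,000 = $70.
Solar Installation Rebate: income exceeds $137,700 by $41,250, which is 14 full-or-partial $3,000 increments; reduction = 14 × $90 = $1,260, leaving $1,170.
Property Tax Rebate: $178,950 is at or below the $193,600 threshold, so the full $3,950 applies.
Total: $70 + $1,170 + $3,950 = $5,190.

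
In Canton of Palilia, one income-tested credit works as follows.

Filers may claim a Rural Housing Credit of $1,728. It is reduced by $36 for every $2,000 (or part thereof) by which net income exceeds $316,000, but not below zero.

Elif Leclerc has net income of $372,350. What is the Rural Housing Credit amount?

Rural Housing Credit: income exceeds $316,000 by $56,350, which is 29 full-or-partial $2,000 increments; reduction = 29 × $36 = $1,044, leaving $684.

$684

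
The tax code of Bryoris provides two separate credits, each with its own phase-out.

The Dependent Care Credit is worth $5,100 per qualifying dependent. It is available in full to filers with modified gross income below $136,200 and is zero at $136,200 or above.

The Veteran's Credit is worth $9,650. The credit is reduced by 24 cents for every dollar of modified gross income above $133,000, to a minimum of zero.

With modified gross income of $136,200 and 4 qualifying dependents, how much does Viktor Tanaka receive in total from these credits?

$8,882

Dependent Care Credit: base = 4 × $5,100 = $20,400. $136,200 meets or exceeds the $136,200 cutoff, so the credit is $0.
Veteran's Credit: 24% of the $3,200 excess over $133,000 is $768; credit = $9,650 − $768 = $8,882.
Total: $0 + $8,882 = $8,882.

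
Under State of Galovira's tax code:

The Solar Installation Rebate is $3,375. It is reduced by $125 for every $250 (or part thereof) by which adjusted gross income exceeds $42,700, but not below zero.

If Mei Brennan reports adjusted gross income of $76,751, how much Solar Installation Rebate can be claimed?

$0

Solar Installation Rebate: income exceeds $42,700 by $34,051 → 137 increments × $125 = $17,125 ≥ base, so the credit is $0.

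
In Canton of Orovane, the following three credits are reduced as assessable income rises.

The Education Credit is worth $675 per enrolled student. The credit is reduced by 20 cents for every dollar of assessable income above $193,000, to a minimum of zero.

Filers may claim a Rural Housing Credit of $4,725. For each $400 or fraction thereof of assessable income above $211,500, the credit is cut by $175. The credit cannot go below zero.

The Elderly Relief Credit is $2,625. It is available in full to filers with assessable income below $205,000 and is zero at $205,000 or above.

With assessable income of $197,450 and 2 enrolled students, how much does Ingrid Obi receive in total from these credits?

Education Credit: base = 2 × $675 = $1,350. 20% of the $4,450 excess over $193,000 is $890; credit = $1,350 − $890 = $460.
Rural Housing Credit: $197,450 is at or below the $211,500 threshold, so the full $4,725 applies.
Elderly Relief Credit: $197,450 is below the $205,000 cutoff, so the full $2,625 applies.
Total: $460 + $4,725 + $2,625 = $7,810.

$7,810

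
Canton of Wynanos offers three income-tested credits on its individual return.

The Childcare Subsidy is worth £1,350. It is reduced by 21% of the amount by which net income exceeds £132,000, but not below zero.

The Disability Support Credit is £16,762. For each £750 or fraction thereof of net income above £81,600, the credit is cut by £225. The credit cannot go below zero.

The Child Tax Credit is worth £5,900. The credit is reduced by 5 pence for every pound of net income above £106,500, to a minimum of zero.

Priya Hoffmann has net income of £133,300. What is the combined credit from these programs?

Childcare Subsidy: 21% of the £1,300 excess over £132,000 is £273; credit = £1,350 − £273 = £1,077.
Disability Support Credit: income exceeds £81,600 by £51,700, which is 69 full-or-partial £750 increments; reduction = 69 × £225 = £15,525, leaving £1,237.
Child Tax Credit: 5% of the £26,800 excess over £106,500 is £1,340; credit = £5,900 − £1,340 = £4,560.
Total: £1,077 + £1,237 + £4,560 = £6,874.

£6,874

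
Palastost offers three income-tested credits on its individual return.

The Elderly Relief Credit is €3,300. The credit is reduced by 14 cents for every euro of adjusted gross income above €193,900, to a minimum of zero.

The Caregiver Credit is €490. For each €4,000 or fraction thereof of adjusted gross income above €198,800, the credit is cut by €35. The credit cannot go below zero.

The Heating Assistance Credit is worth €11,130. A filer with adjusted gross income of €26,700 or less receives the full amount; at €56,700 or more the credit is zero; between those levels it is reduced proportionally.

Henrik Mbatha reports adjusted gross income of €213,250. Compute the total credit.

€941

Elderly Relief Credit: 14% of the €19,350 excess over €193,900 is €2,709; credit = €3,300 − €2,709 = €591.
Caregiver Credit: income exceeds €198,800 by €14,450, which is 4 full-or-partial €4,000 increments; reduction = 4 × €35 = €140, leaving €350.
Heating Assistance Credit: €213,250 is at or above €56,700, so the credit is €0.
Total: €591 + €350 + €0 = €941.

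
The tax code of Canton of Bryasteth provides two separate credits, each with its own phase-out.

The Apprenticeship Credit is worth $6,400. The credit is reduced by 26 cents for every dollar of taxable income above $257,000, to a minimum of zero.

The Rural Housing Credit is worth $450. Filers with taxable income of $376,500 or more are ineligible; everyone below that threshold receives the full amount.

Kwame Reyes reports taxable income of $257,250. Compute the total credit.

$6,785

Apprenticeship Credit: 26% of the $250 excess over $257,000 is $65; credit = $6,400 − $65 = $6,335.
Rural Housing Credit: $257,250 is below the $376,500 cutoff, so the full $450 applies.
Total: $6,335 + $450 = $6,785.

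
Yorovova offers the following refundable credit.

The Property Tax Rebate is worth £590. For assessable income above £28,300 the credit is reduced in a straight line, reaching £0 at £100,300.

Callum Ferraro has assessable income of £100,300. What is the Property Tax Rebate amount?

Property Tax Rebate: £100,300 is at or above £100,300, so the credit is £0.

£0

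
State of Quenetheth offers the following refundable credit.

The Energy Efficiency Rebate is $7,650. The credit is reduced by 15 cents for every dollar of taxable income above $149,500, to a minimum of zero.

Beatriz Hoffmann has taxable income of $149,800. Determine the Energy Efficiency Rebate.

Energy Efficiency Rebate: 15% of the $300 excess over $149,500 is $45; credit = $7,650 − $45 = $7,605.

$7,605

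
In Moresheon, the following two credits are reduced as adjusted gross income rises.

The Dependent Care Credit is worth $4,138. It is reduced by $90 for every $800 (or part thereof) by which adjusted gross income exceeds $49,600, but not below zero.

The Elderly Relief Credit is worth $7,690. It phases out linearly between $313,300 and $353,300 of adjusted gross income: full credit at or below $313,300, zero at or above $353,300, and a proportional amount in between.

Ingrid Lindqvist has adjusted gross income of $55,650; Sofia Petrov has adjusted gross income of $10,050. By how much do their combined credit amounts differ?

Ingrid ($55,650): Dependent Care Credit: income exceeds $49,600 by $6,050, which is 8 full-or-partial $800 increments; reduction = 8 × $90 = $720, leaving $3,418. Elderly Relief Credit: $55,650 is at or below the $313,300 threshold, so the full $7,690 applies. total $3,418 + $7,690 = $11,108
Sofia ($10,050): Dependent Care Credit: $10,050 is at or below the $49,600 threshold, so the full $4,138 applies. Elderly Relief Credit: $10,050 is at or below the $313,300 threshold, so the full $7,690 applies. total $4,138 + $7,690 = $11,828
Difference: |$11,108 − $11,828| = $720.

$720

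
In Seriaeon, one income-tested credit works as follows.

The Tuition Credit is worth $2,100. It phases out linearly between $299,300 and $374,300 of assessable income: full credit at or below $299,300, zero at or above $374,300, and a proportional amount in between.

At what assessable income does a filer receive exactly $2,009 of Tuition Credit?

$302,550

$2,009 is 2,009/2,100 of the full $2,100, so 91/2,100 of the $75,000 range has been used: income = $299,300 + $75,000 × 91/2,100 = $302,550.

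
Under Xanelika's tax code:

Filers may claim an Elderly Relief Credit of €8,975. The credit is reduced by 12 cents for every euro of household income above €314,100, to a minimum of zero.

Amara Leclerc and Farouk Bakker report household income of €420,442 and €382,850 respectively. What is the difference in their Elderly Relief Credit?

€725

Amara (€420,442): Elderly Relief Credit: 12% of the €106,342 excess over €314,100 is €12,761.04 ≥ base, so the credit is €0.
Farouk (€382,850): Elderly Relief Credit: 12% of the €68,750 excess over €314,100 is €8,250; credit = €8,975 − €8,250 = €725.
Difference: |€0 − €725| = €725.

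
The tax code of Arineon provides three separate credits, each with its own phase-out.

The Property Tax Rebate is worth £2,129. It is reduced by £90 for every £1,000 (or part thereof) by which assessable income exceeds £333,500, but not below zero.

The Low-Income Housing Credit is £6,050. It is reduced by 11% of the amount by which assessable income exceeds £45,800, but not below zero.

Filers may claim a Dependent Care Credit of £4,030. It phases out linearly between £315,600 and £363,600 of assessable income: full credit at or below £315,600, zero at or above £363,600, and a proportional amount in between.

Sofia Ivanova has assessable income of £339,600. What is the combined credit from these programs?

£3,514

Property Tax Rebate: income exceeds £333,500 by £6,100, which is 7 full-or-partial £1,000 increments; reduction = 7 × £90 = £630, leaving £1,499.
Low-Income Housing Credit: 11% of the £293,800 excess over £45,800 is £32,318 ≥ base, so the credit is £0.
Dependent Care Credit: £339,600 is £24,000 into a £48,000 phase-out range, leaving 24,000/48,000 of the credit: £4,030 × 24,000/48,000 = £2,015.
Total: £1,499 + £0 + £2,015 = £3,514.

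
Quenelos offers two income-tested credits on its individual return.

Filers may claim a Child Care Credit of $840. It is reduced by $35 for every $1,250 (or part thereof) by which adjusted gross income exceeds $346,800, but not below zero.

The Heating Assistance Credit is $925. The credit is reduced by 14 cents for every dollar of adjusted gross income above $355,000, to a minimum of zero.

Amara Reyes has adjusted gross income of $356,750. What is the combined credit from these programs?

Child Care Credit: income exceeds $346,800 by $9,950, which is 8 full-or-partial $1,250 increments; reduction = 8 × $35 = $280, leaving $560.
Heating Assistance Credit: 14% of the $1,750 excess over $355,000 is $245; credit = $925 − $245 = $680.
Total: $560 + $680 = $1,240.

$1,240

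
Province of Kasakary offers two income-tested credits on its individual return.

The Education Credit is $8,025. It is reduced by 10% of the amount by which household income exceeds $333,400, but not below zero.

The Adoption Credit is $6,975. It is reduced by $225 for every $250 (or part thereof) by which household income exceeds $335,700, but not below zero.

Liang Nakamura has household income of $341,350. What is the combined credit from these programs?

Education Credit: 10% of the $7,950 excess over $333,400 is $795; credit = $8,025 − $795 = $7,230.
Adoption Credit: income exceeds $335,700 by $5,650, which is 23 full-or-partial $250 increments; reduction = 23 × $225 = $5,175, leaving $1,800.
Total: $7,230 + $1,800 = $9,030.

$9,030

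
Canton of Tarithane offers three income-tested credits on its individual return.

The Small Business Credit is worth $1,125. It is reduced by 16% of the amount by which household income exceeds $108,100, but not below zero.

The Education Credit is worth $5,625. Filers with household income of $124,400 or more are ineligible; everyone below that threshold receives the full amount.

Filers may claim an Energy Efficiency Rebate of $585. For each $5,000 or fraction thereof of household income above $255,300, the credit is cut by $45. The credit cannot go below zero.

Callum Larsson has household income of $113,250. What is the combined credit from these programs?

$6,511

Small Business Credit: 16% of the $5,150 excess over $108,100 is $824; credit = $1,125 − $824 = $301.
Education Credit: $113,250 is below the $124,400 cutoff, so the full $5,625 applies.
Energy Efficiency Rebate: $113,250 is at or below the $255,300 threshold, so the full $585 applies.
Total: $301 + $5,625 + $585 = $6,511.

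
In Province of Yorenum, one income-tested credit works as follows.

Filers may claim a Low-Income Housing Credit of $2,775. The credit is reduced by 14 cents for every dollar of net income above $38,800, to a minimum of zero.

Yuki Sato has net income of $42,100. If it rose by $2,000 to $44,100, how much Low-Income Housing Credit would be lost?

At $42,100 — 14% of the $3,300 excess over $38,800 is $462; credit = $2,775 − $462 = $2,313.
At $44,100 — 14% of the $5,300 excess over $38,800 is $742; credit = $2,775 − $742 = $2,033.
Lost: $2,313 − $2,033 = $280.

$280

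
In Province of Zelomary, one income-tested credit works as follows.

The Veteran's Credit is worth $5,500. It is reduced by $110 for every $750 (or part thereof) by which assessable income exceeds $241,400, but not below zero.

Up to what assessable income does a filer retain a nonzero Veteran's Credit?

$278,150

After 49 increments the reduction is 49 × $110 = $5,390, leaving $110; one more increment wipes it out. Increment 49 ends at excess 49 × $750 = $36,750, so the highest qualifying income is $241,400 + $36,750 = $278,150.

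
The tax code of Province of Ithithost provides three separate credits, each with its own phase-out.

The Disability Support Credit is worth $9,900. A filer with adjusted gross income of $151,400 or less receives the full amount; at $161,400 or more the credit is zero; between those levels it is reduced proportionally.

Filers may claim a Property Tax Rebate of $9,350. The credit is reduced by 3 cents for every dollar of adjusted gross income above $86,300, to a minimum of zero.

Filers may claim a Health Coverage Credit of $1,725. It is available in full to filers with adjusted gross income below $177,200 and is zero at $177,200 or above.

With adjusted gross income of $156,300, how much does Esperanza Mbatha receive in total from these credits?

Disability Support Credit: $156,300 is $4,900 into a $10,000 phase-out range, leaving 5,100/10,000 of the credit: $9,900 × 5,100/10,000 = $5,049.
Property Tax Rebate: 3% of the $70,000 excess over $86,300 is $2,100; credit = $9,350 − $2,100 = $7,250.
Health Coverage Credit: $156,300 is below the $177,200 cutoff, so the full $1,725 applies.
Total: $5,049 + $7,250 + $1,725 = $14,024.

$14,024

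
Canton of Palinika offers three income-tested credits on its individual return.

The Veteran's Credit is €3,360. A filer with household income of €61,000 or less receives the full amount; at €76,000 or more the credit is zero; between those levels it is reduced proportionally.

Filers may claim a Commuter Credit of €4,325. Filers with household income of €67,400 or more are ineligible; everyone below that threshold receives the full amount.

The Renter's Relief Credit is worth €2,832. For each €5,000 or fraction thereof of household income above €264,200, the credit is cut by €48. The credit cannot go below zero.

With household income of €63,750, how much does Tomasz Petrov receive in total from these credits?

€9,901

Veteran's Credit: €63,750 is €2,750 into a €15,000 phase-out range, leaving 12,250/15,000 of the credit: €3,360 × 12,250/15,000 = €2,744.
Commuter Credit: €63,750 is below the €67,400 cutoff, so the full €4,325 applies.
Renter's Relief Credit: €63,750 is at or below the €264,200 threshold, so the full €2,832 applies.
Total: €2,744 + €4,325 + €2,832 = €9,901.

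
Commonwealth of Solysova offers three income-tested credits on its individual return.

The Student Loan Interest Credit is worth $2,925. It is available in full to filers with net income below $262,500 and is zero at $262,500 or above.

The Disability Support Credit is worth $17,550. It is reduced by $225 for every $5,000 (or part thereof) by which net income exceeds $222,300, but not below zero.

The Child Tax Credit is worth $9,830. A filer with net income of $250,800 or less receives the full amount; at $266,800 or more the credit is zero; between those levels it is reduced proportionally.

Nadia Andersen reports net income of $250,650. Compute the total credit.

$28,955

Student Loan Interest Credit: $250,650 is below the $262,500 cutoff, so the full $2,925 applies.
Disability Support Credit: income exceeds $222,300 by $28,350, which is 6 full-or-partial $5,000 increments; reduction = 6 × $225 = $1,350, leaving $16,200.
Child Tax Credit: $250,650 is at or below the $250,800 threshold, so the full $9,830 applies.
Total: $2,925 + $16,200 + $9,830 = $28,955.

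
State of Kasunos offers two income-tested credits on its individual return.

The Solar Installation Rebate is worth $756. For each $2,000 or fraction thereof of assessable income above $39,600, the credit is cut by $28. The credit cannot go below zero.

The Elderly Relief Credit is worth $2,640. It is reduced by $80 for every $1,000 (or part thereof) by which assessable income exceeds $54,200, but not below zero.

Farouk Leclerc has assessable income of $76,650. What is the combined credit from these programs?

Solar Installation Rebate: income exceeds $39,600 by $37,050, which is 19 full-or-partial $2,000 increments; reduction = 19 × $28 = $532, leaving $224.
Elderly Relief Credit: income exceeds $54,200 by $22,450, which is 23 full-or-partial $1,000 increments; reduction = 23 × $80 = $1,840, leaving $800.
Total: $224 + $800 = $1,024.

$1,024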